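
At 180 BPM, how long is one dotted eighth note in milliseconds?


Solution.
One quarter-note beat = 60000 / BPM = 60000 / 180 ms
Dotted eighth note = 3/4 × quarter note
Duration = 3/4 × 60000 / 180 = 45000 / 180
= 250.0 ms


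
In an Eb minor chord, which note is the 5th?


Reasoning:
Minor triad = root + minor 3rd (3 semitones) + perfect 5th (7 semitones)
A triad on Eb stacks thirds, so the chord tones use letter names E-G-B
Root: Eb
Minor 3rd above Eb: Gb
Perfect 5th above Eb: Bb
The 5th = Bb


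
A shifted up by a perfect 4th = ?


perfect 4th: 4 letter names, 5 semitones
Letter: A + 3 → D
Pitch: A + 5 semitones, spelled as a D → D
= D


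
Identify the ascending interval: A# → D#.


Reasoning:
Letter names: A → D spans 4 letter names → a 4th
Semitones: A# → D# = 5 half-steps
A 4th of 5 semitones is a perfect 4th
= perfect 4th


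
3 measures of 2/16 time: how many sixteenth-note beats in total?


Step by step:
Time signature 2/16: the bottom number 16 means the sixteenth note gets one count
The top number 2 means 2 sixteenth-note beats per measure
Total = 2 × 3 measures
= 6 sixteenth-note beats


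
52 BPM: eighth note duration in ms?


Reasoning:
One quarter-note beat = 60000 / BPM = 60000 / 52 ms
Eighth note = 1/2 × quarter note
Duration = 1/2 × 60000 / 52 = 30000 / 52
= 576.9 ms


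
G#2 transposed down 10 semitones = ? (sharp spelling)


G#2: chromatic position 8 in octave 2 → absolute = 2×12 + 8 = 32
Transpose down 10: 32 - 10 = 22
22 = 1×12 + 10 → A# in octave 1
Result = A#1


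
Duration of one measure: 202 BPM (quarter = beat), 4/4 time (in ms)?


Quarter-note beat duration = 60000 / 202 ms
Beats per measure (4/4) = 4
One measure = 4 × 60000 / 202 = 240000 / 202 ms
= 1188.1 ms


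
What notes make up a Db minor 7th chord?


Solution.
Minor 7th chord = root + minor 3rd + perfect 5th + minor 7th
Seventh chords stack in thirds, so the letter names are D-F-A-C
Root: Db
Minor 3rd above Db: Fb
Perfect 5th above Db: Ab
Minor 7th above Db: Cb
Chord = Db Fb Ab Cb


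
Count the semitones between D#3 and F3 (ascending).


Let's work it out.
Absolute semitone position = octave×12 + chromatic position
D#3: 3×12 + 3 = 39
F3: 3×12 + 5 = 41
Difference = 41 - 39 = 2
= 2 semitones


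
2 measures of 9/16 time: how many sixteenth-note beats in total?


Solution.
Time signature 9/16: the bottom number 16 means the sixteenth note gets one count
The top number 9 means 9 sixteenth-note beats per measure
Total = 9 × 2 measures
= 18 sixteenth-note beats


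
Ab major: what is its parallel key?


Working:
Parallel keys share the same tonic but differ in mode
Ab major → parallel is Ab minor
= Ab minor


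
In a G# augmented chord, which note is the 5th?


Let's work it out.
Augmented triad = root + major 3rd (4 semitones) + augmented 5th (8 semitones)
A triad on G# stacks thirds, so the chord tones use letter names G-B-D
Root: G#
Major 3rd above G#: B#
Augmented 5th above G#: D##
The 5th = D##


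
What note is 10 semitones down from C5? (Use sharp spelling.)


C5: chromatic position 0 in octave 5 → absolute = 5×12 + 0 = 60
Transpose down 10: 60 - 10 = 50
50 = 4×12 + 2 → D in octave 4
Result = D4


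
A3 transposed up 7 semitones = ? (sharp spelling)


A3: chromatic position 9 in octave 3 → absolute = 3×12 + 9 = 45
Transpose up 7: 45 + 7 = 52
52 = 4×12 + 4 → E in octave 4
Result = E4


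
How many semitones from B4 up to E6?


Step by step:
Absolute semitone position = octave×12 + chromatic position
B4: 4×12 + 11 = 59
E6: 6×12 + 4 = 76
Difference = 76 - 59 = 17
= 17 semitones


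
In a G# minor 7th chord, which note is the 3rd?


Reasoning:
Minor 7th chord = root + minor 3rd + perfect 5th + minor 7th
Seventh chords stack in thirds, so the letter names are G-B-D-F
Root: G#
Minor 3rd above G#: B
Perfect 5th above G#: D#
Minor 7th above G#: F#
The 3rd = B


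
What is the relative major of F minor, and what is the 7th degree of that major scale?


Working:
The relative major shares the key signature and is a minor 3rd above the minor tonic
A minor 3rd above F is Ab
→ relative major of F minor is Ab major
Ab major scale: Ab Bb C Db Eb F G
= Ab major; 7th degree = G


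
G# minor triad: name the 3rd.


Minor triad = root + minor 3rd (3 semitones) + perfect 5th (7 semitones)
A triad on G# stacks thirds, so the chord tones use letter names G-B-D
Root: G#
Minor 3rd above G#: B
Perfect 5th above G#: D#
The 3rd = B


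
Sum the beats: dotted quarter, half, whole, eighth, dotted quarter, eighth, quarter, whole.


Working:
Beat values:
  dotted quarter = 1.5 beats
  half = 2 beats
  whole = 4 beats
  eighth = 0.5 beats
  dotted quarter = 1.5 beats
  eighth = 0.5 beats
  quarter = 1 beat
  whole = 4 beats
Sum = 1.5 + 2 + 4 + 0.5 + 1.5 + 0.5 + 1 + 4
= 15 beats


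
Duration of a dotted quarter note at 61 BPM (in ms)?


Step by step:
One quarter-note beat = 60000 / BPM = 60000 / 61 ms
Dotted quarter note = 3/2 × quarter note
Duration = 3/2 × 60000 / 61 = 90000 / 61
= 1475.4 ms


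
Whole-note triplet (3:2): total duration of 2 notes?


Solution.
Triplet: 3 notes occupy the space of 2 whole notes
Space = 2 × 4 = 8 beats
Each triplet note = 8 / 3 = 8/3 beats
2 notes = 2 × 8/3 = 16/3
= 16/3 beats


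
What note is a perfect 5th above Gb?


Working:
A 5th spans 5 letter names, so from G we land on D
A perfect 5th = 7 semitones above Gb
Spell D at that pitch: Db
= Db


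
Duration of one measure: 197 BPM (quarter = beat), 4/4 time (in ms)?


Working:
Quarter-note beat duration = 60000 / 197 ms
Beats per measure (4/4) = 4
One measure = 4 × 60000 / 197 = 240000 / 197 ms
= 1218.3 ms


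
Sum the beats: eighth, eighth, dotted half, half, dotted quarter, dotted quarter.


Step by step:
Beat values:
  eighth = 0.5 beats
  eighth = 0.5 beats
  dotted half = 3 beats
  half = 2 beats
  dotted quarter = 1.5 beats
  dotted quarter = 1.5 beats
Sum = 0.5 + 0.5 + 3 + 2 + 1.5 + 1.5
= 9 beats


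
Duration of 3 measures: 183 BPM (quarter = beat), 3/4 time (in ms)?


Quarter-note beat duration = 60000 / 183 ms
Beats per measure (3/4) = 3
One measure = 3 × 60000 / 183 = 180000 / 183 ms
3 measures = 3 × 180000 / 183 = 540000 / 183
= 2950.8 ms


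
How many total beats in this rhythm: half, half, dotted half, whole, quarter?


Beat values:
  half = 2 beats
  half = 2 beats
  dotted half = 3 beats
  whole = 4 beats
  quarter = 1 beat
Sum = 2 + 2 + 3 + 4 + 1
= 12 beats


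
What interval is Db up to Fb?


Letter names: D → F spans 3 letter names → a 3rd
Semitones: Db → Fb = 3 half-steps
A 3rd of 3 semitones is a minor 3rd
= minor 3rd


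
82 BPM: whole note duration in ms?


Let's work it out.
One quarter-note beat = 60000 / BPM = 60000 / 82 ms
Whole note = 4 × quarter note
Duration = 4 × 60000 / 82 = 240000 / 82
= 2926.8 ms


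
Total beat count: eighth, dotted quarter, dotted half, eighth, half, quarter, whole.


Beat values:
  eighth = 0.5 beats
  dotted quarter = 1.5 beats
  dotted half = 3 beats
  eighth = 0.5 beats
  half = 2 beats
  quarter = 1 beat
  whole = 4 beats
Sum = 0.5 + 1.5 + 3 + 0.5 + 2 + 1 + 4
= 12.5 beats


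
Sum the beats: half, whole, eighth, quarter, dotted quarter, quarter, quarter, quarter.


Beat values:
  half = 2 beats
  whole = 4 beats
  eighth = 0.5 beats
  quarter = 1 beat
  dotted quarter = 1.5 beats
  quarter = 1 beat
  quarter = 1 beat
  quarter = 1 beat
Sum = 2 + 4 + 0.5 + 1 + 1.5 + 1 + 1 + 1
= 12 beats


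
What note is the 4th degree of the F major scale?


Major scale pattern: W-W-H-W-W-W-H (2-2-1-2-2-2-1 semitones)
Starting from F:
  F + 2 semitones → G
  G + 2 semitones → A
  A + 1 semitone → Bb
  Bb + 2 semitones → C
  C + 2 semitones → D
  D + 2 semitones → E
  E + 1 semitone → F
Scale: F G A Bb C D E
Degree 4 = Bb


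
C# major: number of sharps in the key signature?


Step by step:
Sharp major keys follow the circle of fifths: C(0), G(1), D(2), A(3), E(4), B(5), F#(6), C#(7)
C# major has 7 sharps
Order of sharps: F# C# G# D# A# E# B# → first 7: F#, C#, G#, D#, A#, E#, B#
= 7 sharps


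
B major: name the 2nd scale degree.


Let's work it out.
Major scale pattern: W-W-H-W-W-W-H (2-2-1-2-2-2-1 semitones)
Starting from B:
  B + 2 semitones → C#
  C# + 2 semitones → D#
  D# + 1 semitone → E
  E + 2 semitones → F#
  F# + 2 semitones → G#
  G# + 2 semitones → A#
  A# + 1 semitone → B
Scale: B C# D# E F# G# A#
Degree 2 = C#


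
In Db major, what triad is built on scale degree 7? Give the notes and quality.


Working:
Db major scale: Db Eb F Gb Ab Bb C
Diatonic triad on degree 7 stacks scale notes 7, 2, 4: C Eb Gb
C→Eb = 3 semitones; C→Gb = 6 semitones → diminished triad
= C Eb Gb (diminished)


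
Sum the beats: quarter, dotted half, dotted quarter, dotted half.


Let's work it out.
Beat values:
  quarter = 1 beat
  dotted half = 3 beats
  dotted quarter = 1.5 beats
  dotted half = 3 beats
Sum = 1 + 3 + 1.5 + 3
= 8.5 beats


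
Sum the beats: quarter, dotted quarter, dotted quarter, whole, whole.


Beat values:
  quarter = 1 beat
  dotted quarter = 1.5 beats
  dotted quarter = 1.5 beats
  whole = 4 beats
  whole = 4 beats
Sum = 1 + 1.5 + 1.5 + 4 + 4
= 12 beats


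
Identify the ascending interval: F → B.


Working:
Letter names: F → B spans 4 letter names → a 4th
Semitones: F → B = 6 half-steps
A 4th of 6 semitones is an augmented 4th
= augmented 4th


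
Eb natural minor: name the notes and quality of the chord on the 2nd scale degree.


Step by step:
Eb natural minor scale: Eb F Gb Ab Bb Cb Db
Diatonic triad on degree 2 stacks scale notes 2, 4, 6: F Ab Cb
F→Ab = 3 semitones; F→Cb = 6 semitones → diminished triad
= F Ab Cb (diminished)


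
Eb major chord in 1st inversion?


Root position: Eb G Bb
1st inversion: move root up an octave
Bass note: G
Notes (bottom to top) = G Bb Eb


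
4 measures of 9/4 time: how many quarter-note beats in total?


Time signature 9/4: the bottom number 4 means the quarter note gets one count
The top number 9 means 9 quarter-note beats per measure
Total = 9 × 4 measures
= 36 quarter-note beats


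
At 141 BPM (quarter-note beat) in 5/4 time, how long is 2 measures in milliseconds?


Let's work it out.
Quarter-note beat duration = 60000 / 141 ms
Beats per measure (5/4) = 5
One measure = 5 × 60000 / 141 = 300000 / 141 ms
2 measures = 2 × 300000 / 141 = 600000 / 141
= 4255.3 ms


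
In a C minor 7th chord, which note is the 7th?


Minor 7th chord = root + minor 3rd + perfect 5th + minor 7th
Seventh chords stack in thirds, so the letter names are C-E-G-B
Root: C
Minor 3rd above C: Eb
Perfect 5th above C: G
Minor 7th above C: Bb
The 7th = Bb


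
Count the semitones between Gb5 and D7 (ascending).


Reasoning:
Absolute semitone position = octave×12 + chromatic position
Gb5: 5×12 + 6 = 66
D7: 7×12 + 2 = 86
Difference = 86 - 66 = 20
= 20 semitones


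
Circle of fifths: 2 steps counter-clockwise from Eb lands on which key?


Reasoning:
Each counter-clockwise step moves down a perfect 5th (= up a perfect 4th)
From Eb: Eb → Ab → Db
= Db


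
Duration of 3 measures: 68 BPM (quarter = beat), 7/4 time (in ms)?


Quarter-note beat duration = 60000 / 68 ms
Beats per measure (7/4) = 7
One measure = 7 × 60000 / 68 = 420000 / 68 ms
3 measures = 3 × 420000 / 68 = 1260000 / 68
= 18529.4 ms


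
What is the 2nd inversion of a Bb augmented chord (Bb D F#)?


Root position: Bb D F#
2nd inversion: move root and 3rd up an octave
Bass note: F#
Notes (bottom to top) = F# Bb D


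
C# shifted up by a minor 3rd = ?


minor 3rd: 3 letter names, 3 semitones
Letter: C + 2 → E
Pitch: C# + 3 semitones, spelled as an E → E
= E


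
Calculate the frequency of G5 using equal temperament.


Let's work it out.
f = 440 × 2^(n/12) where n = semitones from A4
G5: 10 semitones from A4
f = 440 × 2^(10/12)
f = 783.99 Hz


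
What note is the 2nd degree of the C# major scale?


Reasoning:
Major scale pattern: W-W-H-W-W-W-H (2-2-1-2-2-2-1 semitones)
Starting from C#:
  C# + 2 semitones → D#
  D# + 2 semitones → E#
  E# + 1 semitone → F#
  F# + 2 semitones → G#
  G# + 2 semitones → A#
  A# + 2 semitones → B#
  B# + 1 semitone → C#
Scale: C# D# E# F# G# A# B#
Degree 2 = D#


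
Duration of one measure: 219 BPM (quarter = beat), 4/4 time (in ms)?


Step by step:
Quarter-note beat duration = 60000 / 219 ms
Beats per measure (4/4) = 4
One measure = 4 × 60000 / 219 = 240000 / 219 ms
= 1095.9 ms


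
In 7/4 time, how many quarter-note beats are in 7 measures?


Step by step:
Time signature 7/4: the bottom number 4 means the quarter note gets one count
The top number 7 means 7 quarter-note beats per measure
Total = 7 × 7 measures
= 49 quarter-note beats


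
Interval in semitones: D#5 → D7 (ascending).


Solution.
Absolute semitone position = octave×12 + chromatic position
D#5: 5×12 + 3 = 63
D7: 7×12 + 2 = 86
Difference = 86 - 63 = 23
= 23 semitones


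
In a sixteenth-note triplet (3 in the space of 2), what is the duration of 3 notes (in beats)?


Reasoning:
Triplet: 3 notes occupy the space of 2 sixteenth notes
Space = 2 × 1/4 = 1/2 beats
Each triplet note = 1/2 / 3 = 1/6 beats
3 notes = 3 × 1/6 = 1/2
= 1/2 beats


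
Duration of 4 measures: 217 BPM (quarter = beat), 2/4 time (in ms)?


Quarter-note beat duration = 60000 / 217 ms
Beats per measure (2/4) = 2
One measure = 2 × 60000 / 217 = 120000 / 217 ms
4 measures = 4 × 120000 / 217 = 480000 / 217
= 2212.0 ms


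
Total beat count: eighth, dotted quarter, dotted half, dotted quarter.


Working:
Beat values:
  eighth = 0.5 beats
  dotted quarter = 1.5 beats
  dotted half = 3 beats
  dotted quarter = 1.5 beats
Sum = 0.5 + 1.5 + 3 + 1.5
= 6.5 beats


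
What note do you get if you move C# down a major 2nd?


Let's work it out.
major 2nd: 2 letter names, 2 semitones
Letter: C - 1 → B
Pitch: C# - 2 semitones, spelled as a B → B
= B


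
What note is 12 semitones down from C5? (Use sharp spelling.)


Let's work it out.
C5: chromatic position 0 in octave 5 → absolute = 5×12 + 0 = 60
Transpose down 12: 60 - 12 = 48
48 = 4×12 + 0 → C in octave 4
Result = C4


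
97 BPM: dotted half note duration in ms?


Working:
One quarter-note beat = 60000 / BPM = 60000 / 97 ms
Dotted half note = 3 × quarter note
Duration = 3 × 60000 / 97 = 180000 / 97
= 1855.7 ms


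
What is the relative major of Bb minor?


Let's work it out.
The relative major shares the key signature and is a minor 3rd above the minor tonic
A minor 3rd above Bb is Db
→ relative major of Bb minor is Db major
= Db major


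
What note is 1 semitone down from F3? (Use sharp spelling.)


F3: chromatic position 5 in octave 3 → absolute = 3×12 + 5 = 41
Transpose down 1: 41 - 1 = 40
40 = 3×12 + 4 → E in octave 3
Result = E3


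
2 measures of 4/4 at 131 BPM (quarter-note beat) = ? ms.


Quarter-note beat duration = 60000 / 131 ms
Beats per measure (4/4) = 4
One measure = 4 × 60000 / 131 = 240000 / 131 ms
2 measures = 2 × 240000 / 131 = 480000 / 131
= 3664.1 ms


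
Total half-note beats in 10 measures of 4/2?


Reasoning:
Time signature 4/2: the bottom number 2 means the half note gets one count
The top number 4 means 4 half-note beats per measure
Total = 4 × 10 measures
= 40 half-note beats


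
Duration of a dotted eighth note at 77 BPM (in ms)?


One quarter-note beat = 60000 / BPM = 60000 / 77 ms
Dotted eighth note = 3/4 × quarter note
Duration = 3/4 × 60000 / 77 = 45000 / 77
= 584.4 ms


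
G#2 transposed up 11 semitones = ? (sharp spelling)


Reasoning:
G#2: chromatic position 8 in octave 2 → absolute = 2×12 + 8 = 32
Transpose up 11: 32 + 11 = 43
43 = 3×12 + 7 → G in octave 3
Result = G3


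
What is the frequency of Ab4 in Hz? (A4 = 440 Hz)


Working:
f = 440 × 2^(n/12) where n = semitones from A4
Ab4: -1 semitones from A4
f = 440 × 2^(-1/12)
f = 415.30 Hz


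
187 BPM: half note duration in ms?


One quarter-note beat = 60000 / BPM = 60000 / 187 ms
Half note = 2 × quarter note
Duration = 2 × 60000 / 187 = 120000 / 187
= 641.7 ms


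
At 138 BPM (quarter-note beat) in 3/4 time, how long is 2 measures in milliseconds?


Working:
Quarter-note beat duration = 60000 / 138 ms
Beats per measure (3/4) = 3
One measure = 3 × 60000 / 138 = 180000 / 138 ms
2 measures = 2 × 180000 / 138 = 360000 / 138
= 2608.7 ms


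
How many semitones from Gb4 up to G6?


Let's work it out.
Absolute semitone position = octave×12 + chromatic position
Gb4: 4×12 + 6 = 54
G6: 6×12 + 7 = 79
Difference = 79 - 54 = 25
= 25 semitones


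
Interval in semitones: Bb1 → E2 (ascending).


Reasoning:
Absolute semitone position = octave×12 + chromatic position
Bb1: 1×12 + 10 = 22
E2: 2×12 + 4 = 28
Difference = 28 - 22 = 6
= 6 semitones


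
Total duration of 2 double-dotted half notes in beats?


Working:
Base half note = 2 beats
Dot 1 adds half the previous value: +1
Dot 2 adds half the previous value: +1/2
One double-dotted half = 2 + 1 + 1/2 = 7/2
2 of them = 2 × 7/2 = 7
= 7 beats


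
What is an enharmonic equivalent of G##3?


Solution.
Enharmonic notes sound the same pitch but are spelled with different letter names
G## and A name the same pitch class
= A3


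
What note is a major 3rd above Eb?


Let's work it out.
A 3rd spans 3 letter names, so from E we land on G
A major 3rd = 4 semitones above Eb
Spell G at that pitch: G
= G


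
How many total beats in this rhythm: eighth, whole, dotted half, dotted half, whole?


Step by step:
Beat values:
  eighth = 0.5 beats
  whole = 4 beats
  dotted half = 3 beats
  dotted half = 3 beats
  whole = 4 beats
Sum = 0.5 + 4 + 3 + 3 + 4
= 14.5 beats


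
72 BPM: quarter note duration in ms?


One quarter-note beat = 60000 / BPM = 60000 / 72 ms
Duration = 60000 / 72
= 833.3 ms


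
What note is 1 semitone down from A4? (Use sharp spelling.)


Reasoning:
A4: chromatic position 9 in octave 4 → absolute = 4×12 + 9 = 57
Transpose down 1: 57 - 1 = 56
56 = 4×12 + 8 → G# in octave 4
Result = G#4


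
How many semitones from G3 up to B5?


Let's work it out.
Absolute semitone position = octave×12 + chromatic position
G3: 3×12 + 7 = 43
B5: 5×12 + 11 = 71
Difference = 71 - 43 = 28
= 28 semitones


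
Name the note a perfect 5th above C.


Working:
A 5th spans 5 letter names, so from C we land on G
A perfect 5th = 7 semitones above C
Spell G at that pitch: G
= G


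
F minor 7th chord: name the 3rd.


Step by step:
Minor 7th chord = root + minor 3rd + perfect 5th + minor 7th
Seventh chords stack in thirds, so the letter names are F-A-C-E
Root: F
Minor 3rd above F: Ab
Perfect 5th above F: C
Minor 7th above F: Eb
The 3rd = Ab


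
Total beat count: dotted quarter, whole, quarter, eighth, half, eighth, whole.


Let's work it out.
Beat values:
  dotted quarter = 1.5 beats
  whole = 4 beats
  quarter = 1 beat
  eighth = 0.5 beats
  half = 2 beats
  eighth = 0.5 beats
  whole = 4 beats
Sum = 1.5 + 4 + 1 + 0.5 + 2 + 0.5 + 4
= 13.5 beats


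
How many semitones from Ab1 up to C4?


Absolute semitone position = octave×12 + chromatic position
Ab1: 1×12 + 8 = 20
C4: 4×12 + 0 = 48
Difference = 48 - 20 = 28
= 28 semitones


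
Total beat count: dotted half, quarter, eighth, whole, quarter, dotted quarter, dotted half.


Solution.
Beat values:
  dotted half = 3 beats
  quarter = 1 beat
  eighth = 0.5 beats
  whole = 4 beats
  quarter = 1 beat
  dotted quarter = 1.5 beats
  dotted half = 3 beats
Sum = 3 + 1 + 0.5 + 4 + 1 + 1.5 + 3
= 14 beats


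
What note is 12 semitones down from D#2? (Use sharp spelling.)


Working:
D#2: chromatic position 3 in octave 2 → absolute = 2×12 + 3 = 27
Transpose down 12: 27 - 12 = 15
15 = 1×12 + 3 → D# in octave 1
Result = D#1


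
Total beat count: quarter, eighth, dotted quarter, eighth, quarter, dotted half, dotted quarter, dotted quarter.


Step by step:
Beat values:
  quarter = 1 beat
  eighth = 0.5 beats
  dotted quarter = 1.5 beats
  eighth = 0.5 beats
  quarter = 1 beat
  dotted half = 3 beats
  dotted quarter = 1.5 beats
  dotted quarter = 1.5 beats
Sum = 1 + 0.5 + 1.5 + 0.5 + 1 + 3 + 1.5 + 1.5
= 10.5 beats


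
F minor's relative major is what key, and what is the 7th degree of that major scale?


Solution.
The relative major shares the key signature and is a minor 3rd above the minor tonic
A minor 3rd above F is Ab
→ relative major of F minor is Ab major
Ab major scale: Ab Bb C Db Eb F G
= Ab major; 7th degree = G


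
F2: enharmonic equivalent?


Enharmonic notes sound the same pitch but are spelled with different letter names
F and Gbb name the same pitch class
= Gbb2


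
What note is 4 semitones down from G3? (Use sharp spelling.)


Step by step:
G3: chromatic position 7 in octave 3 → absolute = 3×12 + 7 = 43
Transpose down 4: 43 - 4 = 39
39 = 3×12 + 3 → D# in octave 3
Result = D#3


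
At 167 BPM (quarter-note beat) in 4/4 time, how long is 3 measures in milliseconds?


Working:
Quarter-note beat duration = 60000 / 167 ms
Beats per measure (4/4) = 4
One measure = 4 × 60000 / 167 = 240000 / 167 ms
3 measures = 3 × 240000 / 167 = 720000 / 167
= 4311.4 ms


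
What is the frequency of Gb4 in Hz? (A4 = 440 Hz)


f = 440 × 2^(n/12) where n = semitones from A4
Gb4: -3 semitones from A4
f = 440 × 2^(-3/12)
f = 369.99 Hz


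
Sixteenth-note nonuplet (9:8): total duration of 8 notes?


Solution.
Nonuplet: 9 notes occupy the space of 8 sixteenth notes
Space = 8 × 1/4 = 2 beats
Each nonuplet note = 2 / 9 = 2/9 beats
8 notes = 8 × 2/9 = 16/9
= 16/9 beats


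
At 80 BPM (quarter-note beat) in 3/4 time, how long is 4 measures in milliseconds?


Solution.
Quarter-note beat duration = 60000 / 80 ms
Beats per measure (3/4) = 3
One measure = 3 × 60000 / 80 = 180000 / 80 ms
4 measures = 4 × 180000 / 80 = 720000 / 80
= 9000.0 ms


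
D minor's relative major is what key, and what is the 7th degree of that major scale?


Let's work it out.
The relative major shares the key signature and is a minor 3rd above the minor tonic
A minor 3rd above D is F
→ relative major of D minor is F major
F major scale: F G A Bb C D E
= F major; 7th degree = E


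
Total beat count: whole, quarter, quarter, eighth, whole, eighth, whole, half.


Beat values:
  whole = 4 beats
  quarter = 1 beat
  quarter = 1 beat
  eighth = 0.5 beats
  whole = 4 beats
  eighth = 0.5 beats
  whole = 4 beats
  half = 2 beats
Sum = 4 + 1 + 1 + 0.5 + 4 + 0.5 + 4 + 2
= 17 beats


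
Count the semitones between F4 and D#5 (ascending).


Absolute semitone position = octave×12 + chromatic position
F4: 4×12 + 5 = 53
D#5: 5×12 + 3 = 63
Difference = 63 - 53 = 10
= 10 semitones


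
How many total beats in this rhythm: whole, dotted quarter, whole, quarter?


Reasoning:
Beat values:
  whole = 4 beats
  dotted quarter = 1.5 beats
  whole = 4 beats
  quarter = 1 beat
Sum = 4 + 1.5 + 4 + 1
= 10.5 beats


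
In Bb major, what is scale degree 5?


Solution.
Major scale pattern: W-W-H-W-W-W-H (2-2-1-2-2-2-1 semitones)
Starting from Bb:
  Bb + 2 semitones → C
  C + 2 semitones → D
  D + 1 semitone → Eb
  Eb + 2 semitones → F
  F + 2 semitones → G
  G + 2 semitones → A
  A + 1 semitone → Bb
Scale: Bb C D Eb F G A
Degree 5 = F


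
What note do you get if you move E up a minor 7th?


Let's work it out.
minor 7th: 7 letter names, 10 semitones
Letter: E + 6 → D
Pitch: E + 10 semitones, spelled as a D → D
= D


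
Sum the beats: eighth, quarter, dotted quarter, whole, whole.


Reasoning:
Beat values:
  eighth = 0.5 beats
  quarter = 1 beat
  dotted quarter = 1.5 beats
  whole = 4 beats
  whole = 4 beats
Sum = 0.5 + 1 + 1.5 + 4 + 4
= 11 beats


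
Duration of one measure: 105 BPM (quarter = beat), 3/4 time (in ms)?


Quarter-note beat duration = 60000 / 105 ms
Beats per measure (3/4) = 3
One measure = 3 × 60000 / 105 = 180000 / 105 ms
= 1714.3 ms


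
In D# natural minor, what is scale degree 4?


Let's work it out.
Natural minor scale pattern: W-H-W-W-H-W-W (2-1-2-2-1-2-2 semitones)
Starting from D#:
  D# + 2 semitones → E#
  E# + 1 semitone → F#
  F# + 2 semitones → G#
  G# + 2 semitones → A#
  A# + 1 semitone → B
  B + 2 semitones → C#
  C# + 2 semitones → D#
Scale: D# E# F# G# A# B C#
Degree 4 = G#


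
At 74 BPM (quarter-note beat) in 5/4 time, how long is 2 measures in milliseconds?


Reasoning:
Quarter-note beat duration = 60000 / 74 ms
Beats per measure (5/4) = 5
One measure = 5 × 60000 / 74 = 300000 / 74 ms
2 measures = 2 × 300000 / 74 = 600000 / 74
= 8108.1 ms


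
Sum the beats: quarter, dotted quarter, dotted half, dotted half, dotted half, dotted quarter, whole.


Solution.
Beat values:
  quarter = 1 beat
  dotted quarter = 1.5 beats
  dotted half = 3 beats
  dotted half = 3 beats
  dotted half = 3 beats
  dotted quarter = 1.5 beats
  whole = 4 beats
Sum = 1 + 1.5 + 3 + 3 + 3 + 1.5 + 4
= 17 beats


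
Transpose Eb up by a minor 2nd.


minor 2nd: 2 letter names, 1 semitones
Letter: E + 1 → F
Pitch: Eb + 1 semitones, spelled as an F → Fb
= Fb


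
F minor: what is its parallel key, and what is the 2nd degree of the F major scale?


Solution.
Parallel keys share the same tonic but differ in mode
F minor → parallel is F major
F major scale: F G A Bb C D E
= F major; 2nd degree = G


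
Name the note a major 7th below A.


Solution.
A 7th spans 7 letter names, so from A we land on B
A major 7th = 11 semitones below A
Spell B at that pitch: Bb
= Bb


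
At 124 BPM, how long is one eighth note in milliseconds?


One quarter-note beat = 60000 / BPM = 60000 / 124 ms
Eighth note = 1/2 × quarter note
Duration = 1/2 × 60000 / 124 = 30000 / 124
= 241.9 ms


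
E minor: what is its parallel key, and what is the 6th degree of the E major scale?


Working:
Parallel keys share the same tonic but differ in mode
E minor → parallel is E major
E major scale: E F# G# A B C# D#
= E major; 6th degree = C#


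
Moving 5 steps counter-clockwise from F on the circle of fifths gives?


Reasoning:
Each counter-clockwise step moves down a perfect 5th (= up a perfect 4th)
From F: F → Bb → Eb → Ab → Db → F#/Gb
= F#/Gb


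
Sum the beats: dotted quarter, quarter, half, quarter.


Let's work it out.
Beat values:
  dotted quarter = 1.5 beats
  quarter = 1 beat
  half = 2 beats
  quarter = 1 beat
Sum = 1.5 + 1 + 2 + 1
= 5.5 beats


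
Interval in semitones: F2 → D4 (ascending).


Absolute semitone position = octave×12 + chromatic position
F2: 2×12 + 5 = 29
D4: 4×12 + 2 = 50
Difference = 50 - 29 = 21
= 21 semitones


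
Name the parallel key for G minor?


Let's work it out.
Parallel keys share the same tonic but differ in mode
G minor → parallel is G major
= G major


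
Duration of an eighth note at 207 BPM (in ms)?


One quarter-note beat = 60000 / BPM = 60000 / 207 ms
Eighth note = 1/2 × quarter note
Duration = 1/2 × 60000 / 207 = 30000 / 207
= 144.9 ms


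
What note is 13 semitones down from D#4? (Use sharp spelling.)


Let's work it out.
D#4: chromatic position 3 in octave 4 → absolute = 4×12 + 3 = 51
Transpose down 13: 51 - 13 = 38
38 = 3×12 + 2 → D in octave 3
Result = D3


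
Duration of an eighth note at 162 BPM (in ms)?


Let's work it out.
One quarter-note beat = 60000 / BPM = 60000 / 162 ms
Eighth note = 1/2 × quarter note
Duration = 1/2 × 60000 / 162 = 30000 / 162
= 185.2 ms


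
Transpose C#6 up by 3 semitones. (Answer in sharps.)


Step by step:
C#6: chromatic position 1 in octave 6 → absolute = 6×12 + 1 = 73
Transpose up 3: 73 + 3 = 76
76 = 6×12 + 4 → E in octave 6
Result = E6


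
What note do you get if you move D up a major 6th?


major 6th: 6 letter names, 9 semitones
Letter: D + 5 → B
Pitch: D + 9 semitones, spelled as a B → B
= B


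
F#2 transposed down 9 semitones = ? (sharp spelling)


F#2: chromatic position 6 in octave 2 → absolute = 2×12 + 6 = 30
Transpose down 9: 30 - 9 = 21
21 = 1×12 + 9 → A in octave 1
Result = A1


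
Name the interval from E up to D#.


Let's work it out.
Letter names: E → D spans 7 letter names → a 7th
Semitones: E → D# = 11 half-steps
A 7th of 11 semitones is a major 7th
= major 7th


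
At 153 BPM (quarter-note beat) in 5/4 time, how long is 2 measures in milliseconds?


Step by step:
Quarter-note beat duration = 60000 / 153 ms
Beats per measure (5/4) = 5
One measure = 5 × 60000 / 153 = 300000 / 153 ms
2 measures = 2 × 300000 / 153 = 600000 / 153
= 3921.6 ms


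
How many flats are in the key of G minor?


Flat minor keys: A(0), D(1), G(2), C(3), F(4), Bb(5), Eb(6), Ab(7)
G minor has 2 flats
Order of flats: Bb Eb Ab Db Gb Cb Fb → first 2: Bb, Eb
= 2 flats


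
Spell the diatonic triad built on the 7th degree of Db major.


Step by step:
Db major scale: Db Eb F Gb Ab Bb C
Diatonic triad on degree 7 stacks scale notes 7, 2, 4: C Eb Gb
C→Eb = 3 semitones; C→Gb = 6 semitones → diminished triad
= C Eb Gb (diminished)


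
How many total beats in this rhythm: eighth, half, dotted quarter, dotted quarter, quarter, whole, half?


Beat values:
  eighth = 0.5 beats
  half = 2 beats
  dotted quarter = 1.5 beats
  dotted quarter = 1.5 beats
  quarter = 1 beat
  whole = 4 beats
  half = 2 beats
Sum = 0.5 + 2 + 1.5 + 1.5 + 1 + 4 + 2
= 12.5 beats


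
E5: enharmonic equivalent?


Let's work it out.
Enharmonic notes sound the same pitch but are spelled with different letter names
E and Fb name the same pitch class
= Fb5


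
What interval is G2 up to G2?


Working:
Letter names: G → G spans 1 letter name → a unison
Semitones: G2 → G2 = 0 half-steps
A unison of 0 semitones is a perfect unison
= perfect unison


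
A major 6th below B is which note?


A 6th spans 6 letter names, so from B we land on D
A major 6th = 9 semitones below B
Spell D at that pitch: D
= D


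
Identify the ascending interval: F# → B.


Working:
Letter names: F → B spans 4 letter names → a 4th
Semitones: F# → B = 5 half-steps
A 4th of 5 semitones is a perfect 4th
= perfect 4th


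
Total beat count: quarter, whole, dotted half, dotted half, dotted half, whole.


Working:
Beat values:
  quarter = 1 beat
  whole = 4 beats
  dotted half = 3 beats
  dotted half = 3 beats
  dotted half = 3 beats
  whole = 4 beats
Sum = 1 + 4 + 3 + 3 + 3 + 4
= 18 beats


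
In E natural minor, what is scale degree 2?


Working:
Natural minor scale pattern: W-H-W-W-H-W-W (2-1-2-2-1-2-2 semitones)
Starting from E:
  E + 2 semitones → F#
  F# + 1 semitone → G
  G + 2 semitones → A
  A + 2 semitones → B
  B + 1 semitone → C
  C + 2 semitones → D
  D + 2 semitones → E
Scale: E F# G A B C D
Degree 2 = F#


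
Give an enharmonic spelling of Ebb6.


Let's work it out.
Enharmonic notes sound the same pitch but are spelled with different letter names
Ebb and D name the same pitch class
= D6


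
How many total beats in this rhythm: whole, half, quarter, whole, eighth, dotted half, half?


Beat values:
  whole = 4 beats
  half = 2 beats
  quarter = 1 beat
  whole = 4 beats
  eighth = 0.5 beats
  dotted half = 3 beats
  half = 2 beats
Sum = 4 + 2 + 1 + 4 + 0.5 + 3 + 2
= 16.5 beats


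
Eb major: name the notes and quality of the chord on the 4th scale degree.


Working:
Eb major scale: Eb F G Ab Bb C D
Diatonic triad on degree 4 stacks scale notes 4, 6, 1: Ab C Eb
Ab→C = 4 semitones; Ab→Eb = 7 semitones → major triad
= Ab C Eb (major)


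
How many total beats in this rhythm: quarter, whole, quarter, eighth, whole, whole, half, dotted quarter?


Reasoning:
Beat values:
  quarter = 1 beat
  whole = 4 beats
  quarter = 1 beat
  eighth = 0.5 beats
  whole = 4 beats
  whole = 4 beats
  half = 2 beats
  dotted quarter = 1.5 beats
Sum = 1 + 4 + 1 + 0.5 + 4 + 4 + 2 + 1.5
= 18 beats


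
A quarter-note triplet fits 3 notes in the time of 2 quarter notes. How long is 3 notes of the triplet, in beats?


Triplet: 3 notes occupy the space of 2 quarter notes
Space = 2 × 1 = 2 beats
Each triplet note = 2 / 3 = 2/3 beats
3 notes = 3 × 2/3 = 2
= 2 beats


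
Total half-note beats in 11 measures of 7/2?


Time signature 7/2: the bottom number 2 means the half note gets one count
The top number 7 means 7 half-note beats per measure
Total = 7 × 11 measures
= 77 half-note beats


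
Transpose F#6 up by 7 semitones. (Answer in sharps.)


F#6: chromatic position 6 in octave 6 → absolute = 6×12 + 6 = 78
Transpose up 7: 78 + 7 = 85
85 = 7×12 + 1 → C# in octave 7
Result = C#7


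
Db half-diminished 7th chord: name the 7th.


Solution.
Half-diminished 7th chord = root + minor 3rd + diminished 5th + minor 7th
Seventh chords stack in thirds, so the letter names are D-F-A-C
Root: Db
Minor 3rd above Db: Fb
Diminished 5th above Db: Abb
Minor 7th above Db: Cb
The 7th = Cb


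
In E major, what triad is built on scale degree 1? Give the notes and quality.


Working:
E major scale: E F# G# A B C# D#
Diatonic triad on degree 1 stacks scale notes 1, 3, 5: E G# B
E→G# = 4 semitones; E→B = 7 semitones → major triad
= E G# B (major)


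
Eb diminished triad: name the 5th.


Step by step:
Diminished triad = root + minor 3rd (3 semitones) + diminished 5th (6 semitones)
A triad on Eb stacks thirds, so the chord tones use letter names E-G-B
Root: Eb
Minor 3rd above Eb: Gb
Diminished 5th above Eb: Bbb
The 5th = Bbb


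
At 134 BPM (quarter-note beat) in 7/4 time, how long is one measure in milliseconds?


Step by step:
Quarter-note beat duration = 60000 / 134 ms
Beats per measure (7/4) = 7
One measure = 7 × 60000 / 134 = 420000 / 134 ms
= 3134.3 ms


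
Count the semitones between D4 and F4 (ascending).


Absolute semitone position = octave×12 + chromatic position
D4: 4×12 + 2 = 50
F4: 4×12 + 5 = 53
Difference = 53 - 50 = 3
= 3 semitones


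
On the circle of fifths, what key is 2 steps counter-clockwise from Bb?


Each counter-clockwise step moves down a perfect 5th (= up a perfect 4th)
From Bb: Bb → Eb → Ab
= Ab


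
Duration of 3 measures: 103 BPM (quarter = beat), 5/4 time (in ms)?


Let's work it out.
Quarter-note beat duration = 60000 / 103 ms
Beats per measure (5/4) = 5
One measure = 5 × 60000 / 103 = 300000 / 103 ms
3 measures = 3 × 300000 / 103 = 900000 / 103
= 8737.9 ms


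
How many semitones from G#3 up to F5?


Reasoning:
Absolute semitone position = octave×12 + chromatic position
G#3: 3×12 + 8 = 44
F5: 5×12 + 5 = 65
Difference = 65 - 44 = 21
= 21 semitones


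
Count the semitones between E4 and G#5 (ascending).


Step by step:
Absolute semitone position = octave×12 + chromatic position
E4: 4×12 + 4 = 52
G#5: 5×12 + 8 = 68
Difference = 68 - 52 = 16
= 16 semitones


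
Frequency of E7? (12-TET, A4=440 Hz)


Working:
f = 440 × 2^(n/12) where n = semitones from A4
E7: 31 semitones from A4
f = 440 × 2^(31/12)
f = 2637.02 Hz


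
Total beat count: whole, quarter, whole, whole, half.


Reasoning:
Beat values:
  whole = 4 beats
  quarter = 1 beat
  whole = 4 beats
  whole = 4 beats
  half = 2 beats
Sum = 4 + 1 + 4 + 4 + 2
= 15 beats


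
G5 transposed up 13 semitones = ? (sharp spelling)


Reasoning:
G5: chromatic position 7 in octave 5 → absolute = 5×12 + 7 = 67
Transpose up 13: 67 + 13 = 80
80 = 6×12 + 8 → G# in octave 6
Result = G#6


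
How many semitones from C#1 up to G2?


Absolute semitone position = octave×12 + chromatic position
C#1: 1×12 + 1 = 13
G2: 2×12 + 7 = 31
Difference = 31 - 13 = 18
= 18 semitones


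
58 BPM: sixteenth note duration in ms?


Step by step:
One quarter-note beat = 60000 / BPM = 60000 / 58 ms
Sixteenth note = 1/4 × quarter note
Duration = 1/4 × 60000 / 58 = 15000 / 58
= 258.6 ms


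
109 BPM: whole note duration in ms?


One quarter-note beat = 60000 / BPM = 60000 / 109 ms
Whole note = 4 × quarter note
Duration = 4 × 60000 / 109 = 240000 / 109
= 2201.8 ms


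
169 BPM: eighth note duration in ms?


One quarter-note beat = 60000 / BPM = 60000 / 169 ms
Eighth note = 1/2 × quarter note
Duration = 1/2 × 60000 / 169 = 30000 / 169
= 177.5 ms


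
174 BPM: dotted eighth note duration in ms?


Step by step:
One quarter-note beat = 60000 / BPM = 60000 / 174 ms
Dotted eighth note = 3/4 × quarter note
Duration = 3/4 × 60000 / 174 = 45000 / 174
= 258.6 ms


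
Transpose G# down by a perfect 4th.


Let's work it out.
perfect 4th: 4 letter names, 5 semitones
Letter: G - 3 → D
Pitch: G# - 5 semitones, spelled as a D → D#
= D#


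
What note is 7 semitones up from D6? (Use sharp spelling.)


Solution.
D6: chromatic position 2 in octave 6 → absolute = 6×12 + 2 = 74
Transpose up 7: 74 + 7 = 81
81 = 6×12 + 9 → A in octave 6
Result = A6


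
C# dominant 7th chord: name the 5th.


Solution.
Dominant 7th chord = root + major 3rd + perfect 5th + minor 7th
Seventh chords stack in thirds, so the letter names are C-E-G-B
Root: C#
Major 3rd above C#: E#
Perfect 5th above C#: G#
Minor 7th above C#: B
The 5th = G#


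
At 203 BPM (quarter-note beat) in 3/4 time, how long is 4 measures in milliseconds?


Let's work it out.
Quarter-note beat duration = 60000 / 203 ms
Beats per measure (3/4) = 3
One measure = 3 × 60000 / 203 = 180000 / 203 ms
4 measures = 4 × 180000 / 203 = 720000 / 203
= 3546.8 ms


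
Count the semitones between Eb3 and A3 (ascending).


Step by step:
Absolute semitone position = octave×12 + chromatic position
Eb3: 3×12 + 3 = 39
A3: 3×12 + 9 = 45
Difference = 45 - 39 = 6
= 6 semitones


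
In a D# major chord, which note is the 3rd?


Let's work it out.
Major triad = root + major 3rd (4 semitones) + perfect 5th (7 semitones)
A triad on D# stacks thirds, so the chord tones use letter names D-F-A
Root: D#
Major 3rd above D#: F##
Perfect 5th above D#: A#
The 3rd = F##


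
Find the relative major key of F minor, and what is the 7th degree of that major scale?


The relative major shares the key signature and is a minor 3rd above the minor tonic
A minor 3rd above F is Ab
→ relative major of F minor is Ab major
Ab major scale: Ab Bb C Db Eb F G
= Ab major; 7th degree = G


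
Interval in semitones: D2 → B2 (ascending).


Absolute semitone position = octave×12 + chromatic position
D2: 2×12 + 2 = 26
B2: 2×12 + 11 = 35
Difference = 35 - 26 = 9
= 9 semitones


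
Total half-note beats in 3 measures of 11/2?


Let's work it out.
Time signature 11/2: the bottom number 2 means the half note gets one count
The top number 11 means 11 half-note beats per measure
Total = 11 × 3 measures
= 33 half-note beats


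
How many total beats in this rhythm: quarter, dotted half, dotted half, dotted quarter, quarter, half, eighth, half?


Beat values:
  quarter = 1 beat
  dotted half = 3 beats
  dotted half = 3 beats
  dotted quarter = 1.5 beats
  quarter = 1 beat
  half = 2 beats
  eighth = 0.5 beats
  half = 2 beats
Sum = 1 + 3 + 3 + 1.5 + 1 + 2 + 0.5 + 2
= 14 beats


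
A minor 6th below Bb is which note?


Step by step:
A 6th spans 6 letter names, so from B we land on D
A minor 6th = 8 semitones below Bb
Spell D at that pitch: D
= D


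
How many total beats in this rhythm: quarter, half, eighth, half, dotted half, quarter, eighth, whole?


Working:
Beat values:
  quarter = 1 beat
  half = 2 beats
  eighth = 0.5 beats
  half = 2 beats
  dotted half = 3 beats
  quarter = 1 beat
  eighth = 0.5 beats
  whole = 4 beats
Sum = 1 + 2 + 0.5 + 2 + 3 + 1 + 0.5 + 4
= 14 beats


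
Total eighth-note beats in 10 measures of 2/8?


Time signature 2/8: the bottom number 8 means the eighth note gets one count
The top number 2 means 2 eighth-note beats per measure
Total = 2 × 10 measures
= 20 eighth-note beats
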